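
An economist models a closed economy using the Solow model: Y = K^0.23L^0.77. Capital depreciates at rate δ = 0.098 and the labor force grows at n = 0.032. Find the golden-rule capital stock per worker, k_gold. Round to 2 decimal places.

Capital per worker breaks even when investment replaces (n + δ)·k; here n + δ = 0.13.
Golden rule sets MPK = n+δ: 0.23·k^(0.23−1) = 0.13, so k_gold = (0.23/0.13)^(1/0.77) ≈ 2.0980.

k_gold ≈ 2.10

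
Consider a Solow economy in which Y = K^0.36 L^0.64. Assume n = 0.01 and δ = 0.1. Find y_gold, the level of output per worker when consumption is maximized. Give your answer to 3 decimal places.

n + δ = 0.01 + 0.1 = 0.11.
Golden rule sets MPK = n+δ: 0.36·k^(0.36−1) = 0.11, so k_gold = (0.36/0.11)^(1/0.64) ≈ 6.3760.
Output: y_gold = k_gold^0.36 = 6.3760^0.36 ≈ 1.9482.

y_gold ≈ 1.948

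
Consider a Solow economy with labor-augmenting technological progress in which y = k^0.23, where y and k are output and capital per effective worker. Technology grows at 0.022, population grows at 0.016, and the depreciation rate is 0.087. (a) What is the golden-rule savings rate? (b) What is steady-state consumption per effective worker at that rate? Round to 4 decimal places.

Break-even investment rate: n + g + δ = 0.016 + 0.022 + 0.087 = 0.125.
For Cobb-Douglas, s_gold equals capital's share: s_gold = 0.23.
Maximizing c = f(k) − (n+g+δ)·k gives f'(k) = n+g+δ, i.e. 0.23·k^(0.23−1) = 0.125, so k_gold = (0.23/0.125)^(1/0.77) ≈ 2.2076.
y_gold = 2.2076^0.23 ≈ 1.1998; c_gold = (1−0.23)·y_gold ≈ 0.9238.

(a) s_gold = 0.2300; (b) c_gold ≈ 0.9238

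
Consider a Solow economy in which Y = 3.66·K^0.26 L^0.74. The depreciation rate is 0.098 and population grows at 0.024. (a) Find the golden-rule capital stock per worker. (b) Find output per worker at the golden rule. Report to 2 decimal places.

The effective depreciation rate is n + δ = 0.024 + 0.098 = 0.122.
At the golden rule the marginal product of capital equals n+δ: 0.26·3.66·k^(0.26−1) = 0.122. Solving, k_gold = (0.26·3.66/0.122)^(1/0.74) ≈ 16.0522.
y_gold = 3.66·16.0522^0.26 ≈ 7.5322.

(a) k_gold ≈ 16.05; (b) y_gold ≈ 7.53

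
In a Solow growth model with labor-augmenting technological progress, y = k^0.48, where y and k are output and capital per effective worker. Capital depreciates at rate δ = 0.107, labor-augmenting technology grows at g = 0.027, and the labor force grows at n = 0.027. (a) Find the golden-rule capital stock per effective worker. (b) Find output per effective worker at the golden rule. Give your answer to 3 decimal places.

The effective depreciation rate is n + g + δ = 0.027 + 0.027 + 0.107 = 0.161.
Setting f'(k) = n+g+δ gives 0.48·k^(0.48−1) = 0.161, hence k_gold = (0.48/0.161)^(1/0.52) ≈ 8.1722.
y_gold = 8.1722^0.48 ≈ 2.7411.

(a) k_gold ≈ 8.172; (b) y_gold ≈ 2.741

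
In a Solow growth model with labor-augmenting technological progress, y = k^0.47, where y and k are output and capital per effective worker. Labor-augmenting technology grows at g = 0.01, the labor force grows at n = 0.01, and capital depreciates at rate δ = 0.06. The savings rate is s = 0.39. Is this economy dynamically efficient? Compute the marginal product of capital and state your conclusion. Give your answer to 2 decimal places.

dynamically efficient; MPK ≈ 0.10

Break-even investment rate: n + g + δ = 0.01 + 0.01 + 0.06 = 0.08.
Steady-state k*: s·k^0.47 = 0.08·k gives k* = (0.39/0.08)^(1/0.53) ≈ 19.8639.
MPK = 0.47·19.8639^(-0.53) ≈ 0.0964.
MPK > n+g+δ = 0.08, so the economy is dynamically efficient (under-saving).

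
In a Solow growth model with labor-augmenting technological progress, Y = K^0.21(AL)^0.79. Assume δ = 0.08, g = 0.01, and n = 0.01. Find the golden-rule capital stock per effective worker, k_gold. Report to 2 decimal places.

k_gold ≈ 2.56

Capital per effective worker breaks even when investment replaces (n + g + δ)·k; here n + g + δ = 0.1.
Golden rule sets MPK = n+g+δ: 0.21·k^(0.21−1) = 0.1, so k_gold = (0.21/0.1)^(1/0.79) ≈ 2.5578.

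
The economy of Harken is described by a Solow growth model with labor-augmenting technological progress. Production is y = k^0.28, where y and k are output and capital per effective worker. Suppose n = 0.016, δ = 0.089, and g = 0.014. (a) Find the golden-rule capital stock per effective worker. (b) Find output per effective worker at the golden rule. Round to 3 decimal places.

The effective depreciation rate is n + g + δ = 0.016 + 0.014 + 0.089 = 0.119.
Setting f'(k) = n+g+δ gives 0.28·k^(0.28−1) = 0.119, hence k_gold = (0.28/0.119)^(1/0.72) ≈ 3.2819.
y_gold = 3.2819^0.28 ≈ 1.3948.

(a) k_gold ≈ 3.282; (b) y_gold ≈ 1.395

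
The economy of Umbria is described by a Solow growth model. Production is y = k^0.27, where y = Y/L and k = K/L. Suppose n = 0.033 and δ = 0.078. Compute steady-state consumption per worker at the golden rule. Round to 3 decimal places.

The effective depreciation rate is n + δ = 0.033 + 0.078 = 0.111.
Golden rule sets MPK = n+δ: 0.27·k^(0.27−1) = 0.111, so k_gold = (0.27/0.111)^(1/0.73) ≈ 3.3793.
y_gold = 3.3793^0.27 ≈ 1.3893.
c_gold = y_gold − (n+δ)·k_gold = 1.3893 − 0.111·3.3793 ≈ 1.0142.

c_gold ≈ 1.014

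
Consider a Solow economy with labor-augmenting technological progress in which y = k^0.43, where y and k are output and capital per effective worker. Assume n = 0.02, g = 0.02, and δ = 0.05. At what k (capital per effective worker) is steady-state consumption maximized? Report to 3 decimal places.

Break-even investment rate: n + g + δ = 0.02 + 0.02 + 0.05 = 0.09.
At the golden rule the marginal product of capital equals n+g+δ: 0.43·k^(0.43−1) = 0.09. Solving, k_gold = (0.43/0.09)^(1/0.57) ≈ 15.5462.

k_gold ≈ 15.546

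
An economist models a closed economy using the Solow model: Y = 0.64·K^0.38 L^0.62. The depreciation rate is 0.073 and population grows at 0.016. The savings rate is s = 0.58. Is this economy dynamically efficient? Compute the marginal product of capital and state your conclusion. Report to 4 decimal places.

Capital per worker breaks even when investment replaces (n + δ)·k; here n + δ = 0.089.
Steady-state k*: s·A·k^0.38 = 0.089·k gives k* = (0.58·0.64/0.089)^(1/0.62) ≈ 10.0081.
MPK = 0.38·0.64·10.0081^(-0.62) ≈ 0.0583.
MPK < n+δ = 0.089, so the economy is dynamically inefficient (over-saving).

dynamically inefficient; MPK ≈ 0.0583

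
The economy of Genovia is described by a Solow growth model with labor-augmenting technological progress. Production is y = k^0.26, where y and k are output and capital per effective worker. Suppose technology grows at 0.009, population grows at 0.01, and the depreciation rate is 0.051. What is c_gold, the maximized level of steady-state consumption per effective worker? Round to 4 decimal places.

n + g + δ = 0.01 + 0.009 + 0.051 = 0.07.
At the golden rule the marginal product of capital equals n+g+δ: 0.26·k^(0.26−1) = 0.07. Solving, k_gold = (0.26/0.07)^(1/0.74) ≈ 5.8898.
y_gold = 5.8898^0.26 ≈ 1.5857.
c_gold = y_gold − (n+g+δ)·k_gold = 1.5857 − 0.07·5.8898 ≈ 1.1734.

c_gold ≈ 1.1734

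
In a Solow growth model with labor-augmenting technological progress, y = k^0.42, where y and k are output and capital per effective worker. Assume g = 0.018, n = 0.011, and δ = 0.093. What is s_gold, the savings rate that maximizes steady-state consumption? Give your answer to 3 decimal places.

Capital per effective worker breaks even when investment replaces (n + g + δ)·k; here n + g + δ = 0.122.
At the golden rule MPK = n+g+δ, and in any Cobb-Douglas steady state s = (n+g+δ)·k/y = MPK·k/y = capital's share 0.42.

s_gold = 0.420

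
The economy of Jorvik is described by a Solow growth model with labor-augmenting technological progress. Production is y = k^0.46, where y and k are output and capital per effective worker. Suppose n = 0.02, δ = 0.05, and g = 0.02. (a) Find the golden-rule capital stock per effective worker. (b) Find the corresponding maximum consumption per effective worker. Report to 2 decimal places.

Capital per effective worker breaks even when investment replaces (n + g + δ)·k; here n + g + δ = 0.09.
Golden rule sets MPK = n+g+δ: 0.46·k^(0.46−1) = 0.09, so k_gold = (0.46/0.09)^(1/0.54) ≈ 20.5147.
y_gold = 20.5147^0.46 ≈ 4.0137; c_gold = y_gold − 0.09·k_gold ≈ 2.1674.

(a) k_gold ≈ 20.51; (b) c_gold ≈ 2.17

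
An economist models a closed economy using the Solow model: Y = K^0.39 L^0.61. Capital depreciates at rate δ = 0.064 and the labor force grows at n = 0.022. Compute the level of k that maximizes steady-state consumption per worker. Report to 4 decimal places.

n + δ = 0.022 + 0.064 = 0.086.
Golden rule sets MPK = n+δ: 0.39·k^(0.39−1) = 0.086, so k_gold = (0.39/0.086)^(1/0.61) ≈ 11.9217.

k_gold ≈ 11.9217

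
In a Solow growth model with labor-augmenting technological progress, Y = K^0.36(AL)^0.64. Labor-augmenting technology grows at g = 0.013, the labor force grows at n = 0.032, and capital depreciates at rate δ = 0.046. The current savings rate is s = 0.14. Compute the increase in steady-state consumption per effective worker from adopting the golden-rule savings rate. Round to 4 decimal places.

Capital per effective worker breaks even when investment replaces (n + g + δ)·k; here n + g + δ = 0.091.
Current steady state (s = 0.14): k* = (0.14/0.091)^(1/0.64) ≈ 1.9603, y* = 1.9603^0.36 ≈ 1.2742, c* = (1−0.14)·1.2742 ≈ 1.0958.
At the golden rule the marginal product of capital equals n+g+δ: 0.36·k^(0.36−1) = 0.091. Solving, k_gold = (0.36/0.091)^(1/0.64) ≈ 8.5747.
y_gold = 8.5747^0.36 ≈ 2.1675, c_gold = y_gold − 0.091·k_gold ≈ 1.3872.
Gain: Δc = 1.3872 − 1.0958 ≈ 0.2914.

Δc ≈ 0.2914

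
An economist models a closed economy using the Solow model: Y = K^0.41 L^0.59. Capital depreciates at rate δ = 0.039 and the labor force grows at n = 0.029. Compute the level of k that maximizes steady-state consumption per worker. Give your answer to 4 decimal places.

Capital per worker breaks even when investment replaces (n + δ)·k; here n + δ = 0.068.
At the golden rule the marginal product of capital equals n+δ: 0.41·k^(0.41−1) = 0.068. Solving, k_gold = (0.41/0.068)^(1/0.59) ≈ 21.0136.

k_gold ≈ 21.0136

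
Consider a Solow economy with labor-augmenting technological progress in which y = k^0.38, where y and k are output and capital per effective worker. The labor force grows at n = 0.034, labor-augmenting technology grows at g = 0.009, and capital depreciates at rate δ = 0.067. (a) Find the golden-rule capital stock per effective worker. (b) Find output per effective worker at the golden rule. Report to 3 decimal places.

(a) k_gold ≈ 7.385; (b) y_gold ≈ 2.138

n + g + δ = 0.034 + 0.009 + 0.067 = 0.11.
Maximizing c = f(k) − (n+g+δ)·k gives f'(k) = n+g+δ, i.e. 0.38·k^(0.38−1) = 0.11, so k_gold = (0.38/0.11)^(1/0.62) ≈ 7.3854.
y_gold = 7.3854^0.38 ≈ 2.1379.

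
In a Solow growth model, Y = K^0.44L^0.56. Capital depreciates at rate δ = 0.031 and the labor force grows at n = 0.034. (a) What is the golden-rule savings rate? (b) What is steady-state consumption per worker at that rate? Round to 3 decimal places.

Break-even investment rate: n + δ = 0.034 + 0.031 = 0.065.
For Cobb-Douglas, s_gold equals capital's share: s_gold = 0.44.
Maximizing c = f(k) − (n+δ)·k gives f'(k) = n+δ, i.e. 0.44·k^(0.44−1) = 0.065, so k_gold = (0.44/0.065)^(1/0.56) ≈ 30.4163.
y_gold = 30.4163^0.44 ≈ 4.4933; c_gold = (1−0.44)·y_gold ≈ 2.5163.

(a) s_gold = 0.440; (b) c_gold ≈ 2.516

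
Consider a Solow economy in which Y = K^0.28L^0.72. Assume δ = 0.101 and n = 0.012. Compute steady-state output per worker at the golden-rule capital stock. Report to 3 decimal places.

y_gold ≈ 1.423

Capital per worker breaks even when investment replaces (n + δ)·k; here n + δ = 0.113.
Maximizing c = f(k) − (n+δ)·k gives f'(k) = n+δ, i.e. 0.28·k^(0.28−1) = 0.113, so k_gold = (0.28/0.113)^(1/0.72) ≈ 3.5264.
Output: y_gold = k_gold^0.28 = 3.5264^0.28 ≈ 1.4232.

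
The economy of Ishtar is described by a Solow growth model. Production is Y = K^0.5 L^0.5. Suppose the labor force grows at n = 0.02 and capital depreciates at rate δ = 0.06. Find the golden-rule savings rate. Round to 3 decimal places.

Break-even investment rate: n + δ = 0.02 + 0.06 = 0.08.
At the golden rule MPK = n+δ, and in any Cobb-Douglas steady state s = (n+δ)·k/y = MPK·k/y = capital's share 0.5.

s_gold = 0.500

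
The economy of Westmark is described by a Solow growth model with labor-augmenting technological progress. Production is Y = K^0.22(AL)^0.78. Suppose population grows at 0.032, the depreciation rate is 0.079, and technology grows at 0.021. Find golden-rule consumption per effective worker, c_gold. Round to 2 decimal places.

c_gold ≈ 0.90

Capital per effective worker breaks even when investment replaces (n + g + δ)·k; here n + g + δ = 0.132.
Setting f'(k) = n+g+δ gives 0.22·k^(0.22−1) = 0.132, hence k_gold = (0.22/0.132)^(1/0.78) ≈ 1.9250.
y_gold = 1.9250^0.22 ≈ 1.1550.
c_gold = y_gold − (n+g+δ)·k_gold = 1.1550 − 0.132·1.9250 ≈ 0.9009.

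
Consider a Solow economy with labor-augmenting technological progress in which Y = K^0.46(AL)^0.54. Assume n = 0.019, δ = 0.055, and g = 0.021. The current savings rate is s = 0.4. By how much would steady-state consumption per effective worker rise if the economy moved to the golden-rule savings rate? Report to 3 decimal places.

n + g + δ = 0.019 + 0.021 + 0.055 = 0.095.
Current steady state (s = 0.4): k* = (0.4/0.095)^(1/0.54) ≈ 14.3278, y* = 14.3278^0.46 ≈ 3.4028, c* = (1−0.4)·3.4028 ≈ 2.0417.
Setting f'(k) = n+g+δ gives 0.46·k^(0.46−1) = 0.095, hence k_gold = (0.46/0.095)^(1/0.54) ≈ 18.5602.
y_gold = 18.5602^0.46 ≈ 3.8331, c_gold = y_gold − 0.095·k_gold ≈ 2.0699.
Gain: Δc = 2.0699 − 2.0417 ≈ 0.0282.

Δc ≈ 0.028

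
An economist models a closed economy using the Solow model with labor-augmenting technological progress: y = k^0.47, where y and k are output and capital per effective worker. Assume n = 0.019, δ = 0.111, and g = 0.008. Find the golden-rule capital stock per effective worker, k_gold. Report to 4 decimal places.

n + g + δ = 0.019 + 0.008 + 0.111 = 0.138.
Maximizing c = f(k) − (n+g+δ)·k gives f'(k) = n+g+δ, i.e. 0.47·k^(0.47−1) = 0.138, so k_gold = (0.47/0.138)^(1/0.53) ≈ 10.0969.

k_gold ≈ 10.0969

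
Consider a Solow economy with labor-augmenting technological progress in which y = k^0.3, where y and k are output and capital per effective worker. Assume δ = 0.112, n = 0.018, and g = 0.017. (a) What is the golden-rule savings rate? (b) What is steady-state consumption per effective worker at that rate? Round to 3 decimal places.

n + g + δ = 0.018 + 0.017 + 0.112 = 0.147.
For Cobb-Douglas, s_gold equals capital's share: s_gold = 0.3.
Maximizing c = f(k) − (n+g+δ)·k gives f'(k) = n+g+δ, i.e. 0.3·k^(0.3−1) = 0.147, so k_gold = (0.3/0.147)^(1/0.7) ≈ 2.7706.
y_gold = 2.7706^0.3 ≈ 1.3576; c_gold = (1−0.3)·y_gold ≈ 0.9503.

(a) s_gold = 0.300; (b) c_gold ≈ 0.950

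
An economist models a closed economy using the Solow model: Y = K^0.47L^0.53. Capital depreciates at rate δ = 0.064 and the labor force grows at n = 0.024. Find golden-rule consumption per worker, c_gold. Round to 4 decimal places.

Capital per worker breaks even when investment replaces (n + δ)·k; here n + δ = 0.088.
Setting f'(k) = n+δ gives 0.47·k^(0.47−1) = 0.088, hence k_gold = (0.47/0.088)^(1/0.53) ≈ 23.5971.
y_gold = 23.5971^0.47 ≈ 4.4182.
c_gold = y_gold − (n+δ)·k_gold = 4.4182 − 0.088·23.5971 ≈ 2.3416.

c_gold ≈ 2.3416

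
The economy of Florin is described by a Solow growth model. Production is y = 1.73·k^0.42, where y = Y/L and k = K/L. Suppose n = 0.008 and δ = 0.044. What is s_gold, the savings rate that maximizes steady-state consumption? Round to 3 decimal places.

s_gold = 0.420

n + δ = 0.008 + 0.044 = 0.052.
At the golden rule MPK = n+δ, and in any Cobb-Douglas steady state s = (n+δ)·k/y = MPK·k/y = capital's share 0.42.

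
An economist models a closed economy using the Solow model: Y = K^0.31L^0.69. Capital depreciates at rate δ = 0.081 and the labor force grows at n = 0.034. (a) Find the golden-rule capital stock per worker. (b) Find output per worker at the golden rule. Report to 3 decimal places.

(a) k_gold ≈ 4.209; (b) y_gold ≈ 1.561

The effective depreciation rate is n + δ = 0.034 + 0.081 = 0.115.
Maximizing c = f(k) − (n+δ)·k gives f'(k) = n+δ, i.e. 0.31·k^(0.31−1) = 0.115, so k_gold = (0.31/0.115)^(1/0.69) ≈ 4.2087.
y_gold = 4.2087^0.31 ≈ 1.5613.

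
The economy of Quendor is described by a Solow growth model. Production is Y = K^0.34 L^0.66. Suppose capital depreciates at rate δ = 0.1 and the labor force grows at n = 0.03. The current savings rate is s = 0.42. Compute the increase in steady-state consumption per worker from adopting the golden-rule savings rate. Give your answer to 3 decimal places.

Δc ≈ 0.022

Break-even investment rate: n + δ = 0.03 + 0.1 = 0.13.
Current steady state (s = 0.42): k* = (0.42/0.13)^(1/0.66) ≈ 5.9112, y* = 5.9112^0.34 ≈ 1.8297, c* = (1−0.42)·1.8297 ≈ 1.0612.
Maximizing c = f(k) − (n+δ)·k gives f'(k) = n+δ, i.e. 0.34·k^(0.34−1) = 0.13, so k_gold = (0.34/0.13)^(1/0.66) ≈ 4.2917.
y_gold = 4.2917^0.34 ≈ 1.6409, c_gold = y_gold − 0.13·k_gold ≈ 1.0830.
Gain: Δc = 1.0830 − 1.0612 ≈ 0.0218.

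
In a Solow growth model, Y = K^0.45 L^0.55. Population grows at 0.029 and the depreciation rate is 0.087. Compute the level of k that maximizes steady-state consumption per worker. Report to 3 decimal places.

The effective depreciation rate is n + δ = 0.029 + 0.087 = 0.116.
Golden rule sets MPK = n+δ: 0.45·k^(0.45−1) = 0.116, so k_gold = (0.45/0.116)^(1/0.55) ≈ 11.7615.

k_gold ≈ 11.762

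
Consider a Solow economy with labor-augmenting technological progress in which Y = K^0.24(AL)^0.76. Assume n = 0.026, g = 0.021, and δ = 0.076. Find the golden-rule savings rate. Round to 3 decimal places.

The effective depreciation rate is n + g + δ = 0.026 + 0.021 + 0.076 = 0.123.
At the golden rule MPK = n+g+δ, and in any Cobb-Douglas steady state s = (n+g+δ)·k/y = MPK·k/y = capital's share 0.24.

s_gold = 0.240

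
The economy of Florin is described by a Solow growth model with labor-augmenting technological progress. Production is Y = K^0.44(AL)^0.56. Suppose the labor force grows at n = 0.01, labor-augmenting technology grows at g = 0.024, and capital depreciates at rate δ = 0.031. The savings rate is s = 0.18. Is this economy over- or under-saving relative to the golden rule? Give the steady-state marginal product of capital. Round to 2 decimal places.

The effective depreciation rate is n + g + δ = 0.01 + 0.024 + 0.031 = 0.065.
Steady-state k*: s·k^0.44 = 0.065·k gives k* = (0.18/0.065)^(1/0.56) ≈ 6.1649.
MPK = 0.44·6.1649^(-0.56) ≈ 0.1589.
MPK > n+g+δ = 0.065, so the economy is dynamically efficient (under-saving).

under-saving; MPK ≈ 0.16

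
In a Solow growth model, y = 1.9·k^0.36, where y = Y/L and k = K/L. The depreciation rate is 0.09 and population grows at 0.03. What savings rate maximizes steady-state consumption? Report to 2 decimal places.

The effective depreciation rate is n + δ = 0.03 + 0.09 = 0.12.
At the golden rule MPK = n+δ, and in any Cobb-Douglas steady state s = (n+δ)·k/y = MPK·k/y = capital's share 0.36.

s_gold = 0.36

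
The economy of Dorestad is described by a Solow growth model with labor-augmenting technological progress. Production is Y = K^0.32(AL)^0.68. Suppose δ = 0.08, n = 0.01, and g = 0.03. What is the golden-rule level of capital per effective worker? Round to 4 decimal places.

k_gold ≈ 4.2308

n + g + δ = 0.01 + 0.03 + 0.08 = 0.12.
Golden rule sets MPK = n+g+δ: 0.32·k^(0.32−1) = 0.12, so k_gold = (0.32/0.12)^(1/0.68) ≈ 4.2308.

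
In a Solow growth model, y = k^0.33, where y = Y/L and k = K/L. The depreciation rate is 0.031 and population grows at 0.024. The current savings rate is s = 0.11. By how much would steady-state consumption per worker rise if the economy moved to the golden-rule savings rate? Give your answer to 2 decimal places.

Δc ≈ 0.37

Break-even investment rate: n + δ = 0.024 + 0.031 = 0.055.
Current steady state (s = 0.11): k* = (0.11/0.055)^(1/0.67) ≈ 2.8138, y* = 2.8138^0.33 ≈ 1.4069, c* = (1−0.11)·1.4069 ≈ 1.2522.
At the golden rule the marginal product of capital equals n+δ: 0.33·k^(0.33−1) = 0.055. Solving, k_gold = (0.33/0.055)^(1/0.67) ≈ 14.5017.
y_gold = 14.5017^0.33 ≈ 2.4170, c_gold = y_gold − 0.055·k_gold ≈ 1.6194.
Gain: Δc = 1.6194 − 1.2522 ≈ 0.3672.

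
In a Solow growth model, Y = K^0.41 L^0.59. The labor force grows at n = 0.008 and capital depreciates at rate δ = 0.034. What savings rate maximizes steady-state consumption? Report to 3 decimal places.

n + δ = 0.008 + 0.034 = 0.042.
At the golden rule MPK = n+δ, and in any Cobb-Douglas steady state s = (n+δ)·k/y = MPK·k/y = capital's share 0.41.

s_gold = 0.410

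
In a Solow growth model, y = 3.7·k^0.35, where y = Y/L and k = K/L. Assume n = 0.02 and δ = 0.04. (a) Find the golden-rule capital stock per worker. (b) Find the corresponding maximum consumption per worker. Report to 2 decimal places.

n + δ = 0.02 + 0.04 = 0.06.
Maximizing c = f(k) − (n+δ)·k gives f'(k) = n+δ, i.e. 0.35·3.7·k^(0.35−1) = 0.06, so k_gold = (0.35·3.7/0.06)^(1/0.65) ≈ 112.8470.
y_gold = 3.7·112.8470^0.35 ≈ 19.3452; c_gold = y_gold − 0.06·k_gold ≈ 12.5744.

(a) k_gold ≈ 112.85; (b) c_gold ≈ 12.57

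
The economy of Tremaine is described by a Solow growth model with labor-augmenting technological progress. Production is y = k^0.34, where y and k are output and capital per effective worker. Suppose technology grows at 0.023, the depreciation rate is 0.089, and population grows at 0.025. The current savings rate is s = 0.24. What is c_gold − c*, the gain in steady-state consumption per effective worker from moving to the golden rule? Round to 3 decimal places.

The effective depreciation rate is n + g + δ = 0.025 + 0.023 + 0.089 = 0.137.
Current steady state (s = 0.24): k* = (0.24/0.137)^(1/0.66) ≈ 2.3384, y* = 2.3384^0.34 ≈ 1.3349, c* = (1−0.24)·1.3349 ≈ 1.0145.
Golden rule sets MPK = n+g+δ: 0.34·k^(0.34−1) = 0.137, so k_gold = (0.34/0.137)^(1/0.66) ≈ 3.9639.
y_gold = 3.9639^0.34 ≈ 1.5972, c_gold = y_gold − 0.137·k_gold ≈ 1.0542.
Gain: Δc = 1.0542 − 1.0145 ≈ 0.0397.

Δc ≈ 0.040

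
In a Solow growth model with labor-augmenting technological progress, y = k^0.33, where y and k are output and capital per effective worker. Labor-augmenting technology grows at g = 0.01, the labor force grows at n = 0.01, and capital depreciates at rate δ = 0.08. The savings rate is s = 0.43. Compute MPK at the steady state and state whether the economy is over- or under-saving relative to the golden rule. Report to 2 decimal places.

over-saving; MPK ≈ 0.08

Capital per effective worker breaks even when investment replaces (n + g + δ)·k; here n + g + δ = 0.1.
Steady-state k*: s·k^0.33 = 0.1·k gives k* = (0.43/0.1)^(1/0.67) ≈ 8.8201.
MPK = 0.33·8.8201^(-0.67) ≈ 0.0767.
MPK < n+g+δ = 0.1, so the economy is dynamically inefficient (over-saving).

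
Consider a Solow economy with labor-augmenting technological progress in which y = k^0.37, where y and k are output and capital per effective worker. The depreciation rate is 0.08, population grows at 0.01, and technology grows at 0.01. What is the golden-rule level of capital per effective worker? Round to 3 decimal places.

k_gold ≈ 7.978

Capital per effective worker breaks even when investment replaces (n + g + δ)·k; here n + g + δ = 0.1.
Maximizing c = f(k) − (n+g+δ)·k gives f'(k) = n+g+δ, i.e. 0.37·k^(0.37−1) = 0.1, so k_gold = (0.37/0.1)^(1/0.63) ≈ 7.9782.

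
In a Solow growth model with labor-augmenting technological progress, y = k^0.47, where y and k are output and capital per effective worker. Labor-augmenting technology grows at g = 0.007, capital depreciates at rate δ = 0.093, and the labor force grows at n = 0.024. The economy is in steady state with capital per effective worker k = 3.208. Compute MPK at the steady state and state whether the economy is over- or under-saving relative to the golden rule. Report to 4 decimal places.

n + g + δ = 0.024 + 0.007 + 0.093 = 0.124.
MPK = 0.47·k^(0.47−1) = 0.47·3.208^(-0.53) ≈ 0.2534.
MPK > 0.124, so the economy is dynamically efficient (under-saving).

under-saving; MPK ≈ 0.2534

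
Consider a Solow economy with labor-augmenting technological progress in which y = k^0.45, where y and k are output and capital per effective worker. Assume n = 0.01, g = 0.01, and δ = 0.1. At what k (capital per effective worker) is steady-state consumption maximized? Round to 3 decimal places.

Capital per effective worker breaks even when investment replaces (n + g + δ)·k; here n + g + δ = 0.12.
Maximizing c = f(k) − (n+g+δ)·k gives f'(k) = n+g+δ, i.e. 0.45·k^(0.45−1) = 0.12, so k_gold = (0.45/0.12)^(1/0.55) ≈ 11.0584.

k_gold ≈ 11.058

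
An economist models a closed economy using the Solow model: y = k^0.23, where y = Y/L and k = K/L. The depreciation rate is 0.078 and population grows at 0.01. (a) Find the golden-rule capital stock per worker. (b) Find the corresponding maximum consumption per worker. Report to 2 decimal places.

(a) k_gold ≈ 3.48; (b) c_gold ≈ 1.03

n + δ = 0.01 + 0.078 = 0.088.
Maximizing c = f(k) − (n+δ)·k gives f'(k) = n+δ, i.e. 0.23·k^(0.23−1) = 0.088, so k_gold = (0.23/0.088)^(1/0.77) ≈ 3.4824.
y_gold = 3.4824^0.23 ≈ 1.3324; c_gold = y_gold − 0.088·k_gold ≈ 1.0259.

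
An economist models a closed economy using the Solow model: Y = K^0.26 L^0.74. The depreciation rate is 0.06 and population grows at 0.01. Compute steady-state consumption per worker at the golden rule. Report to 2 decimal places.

c_gold ≈ 1.17

Capital per worker breaks even when investment replaces (n + δ)·k; here n + δ = 0.07.
Maximizing c = f(k) − (n+δ)·k gives f'(k) = n+δ, i.e. 0.26·k^(0.26−1) = 0.07, so k_gold = (0.26/0.07)^(1/0.74) ≈ 5.8898.
y_gold = 5.8898^0.26 ≈ 1.5857.
c_gold = y_gold − (n+δ)·k_gold = 1.5857 − 0.07·5.8898 ≈ 1.1734.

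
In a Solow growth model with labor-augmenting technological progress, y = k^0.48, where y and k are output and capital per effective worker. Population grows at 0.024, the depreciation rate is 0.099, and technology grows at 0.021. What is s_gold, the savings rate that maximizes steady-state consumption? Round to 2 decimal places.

Capital per effective worker breaks even when investment replaces (n + g + δ)·k; here n + g + δ = 0.144.
At the golden rule MPK = n+g+δ, and in any Cobb-Douglas steady state s = (n+g+δ)·k/y = MPK·k/y = capital's share 0.48.

s_gold = 0.48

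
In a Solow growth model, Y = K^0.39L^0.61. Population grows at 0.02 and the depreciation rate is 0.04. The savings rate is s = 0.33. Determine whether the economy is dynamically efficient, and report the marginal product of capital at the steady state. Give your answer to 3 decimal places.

dynamically efficient; MPK ≈ 0.071

Break-even investment rate: n + δ = 0.02 + 0.04 = 0.06.
Steady-state k*: s·k^0.39 = 0.06·k gives k* = (0.33/0.06)^(1/0.61) ≈ 16.3572.
MPK = 0.39·16.3572^(-0.61) ≈ 0.0709.
MPK > n+δ = 0.06, so the economy is dynamically efficient (under-saving).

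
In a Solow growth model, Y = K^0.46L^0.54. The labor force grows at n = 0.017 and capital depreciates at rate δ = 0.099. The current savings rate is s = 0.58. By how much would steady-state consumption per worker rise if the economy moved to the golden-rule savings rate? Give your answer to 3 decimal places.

The effective depreciation rate is n + δ = 0.017 + 0.099 = 0.116.
Current steady state (s = 0.58): k* = (0.58/0.116)^(1/0.54) ≈ 19.6965, y* = 19.6965^0.46 ≈ 3.9393, c* = (1−0.58)·3.9393 ≈ 1.6545.
Maximizing c = f(k) − (n+δ)·k gives f'(k) = n+δ, i.e. 0.46·k^(0.46−1) = 0.116, so k_gold = (0.46/0.116)^(1/0.54) ≈ 12.8222.
y_gold = 12.8222^0.46 ≈ 3.2334, c_gold = y_gold − 0.116·k_gold ≈ 1.7460.
Gain: Δc = 1.7460 − 1.6545 ≈ 0.0915.

Δc ≈ 0.092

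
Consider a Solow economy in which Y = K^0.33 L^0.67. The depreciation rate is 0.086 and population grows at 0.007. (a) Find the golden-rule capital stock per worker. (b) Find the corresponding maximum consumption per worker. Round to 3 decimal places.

(a) k_gold ≈ 6.621; (b) c_gold ≈ 1.250

Break-even investment rate: n + δ = 0.007 + 0.086 = 0.093.
Setting f'(k) = n+δ gives 0.33·k^(0.33−1) = 0.093, hence k_gold = (0.33/0.093)^(1/0.67) ≈ 6.6213.
y_gold = 6.6213^0.33 ≈ 1.8660; c_gold = y_gold − 0.093·k_gold ≈ 1.2502.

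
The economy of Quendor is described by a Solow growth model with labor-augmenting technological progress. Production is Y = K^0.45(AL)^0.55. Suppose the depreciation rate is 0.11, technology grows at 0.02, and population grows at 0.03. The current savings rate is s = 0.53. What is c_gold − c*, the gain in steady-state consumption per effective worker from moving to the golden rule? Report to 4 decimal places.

The effective depreciation rate is n + g + δ = 0.03 + 0.02 + 0.11 = 0.16.
Current steady state (s = 0.53): k* = (0.53/0.16)^(1/0.55) ≈ 8.8255, y* = 8.8255^0.45 ≈ 2.6643, c* = (1−0.53)·2.6643 ≈ 1.2522.
Golden rule sets MPK = n+g+δ: 0.45·k^(0.45−1) = 0.16, so k_gold = (0.45/0.16)^(1/0.55) ≈ 6.5544.
y_gold = 6.5544^0.45 ≈ 2.3304, c_gold = y_gold − 0.16·k_gold ≈ 1.2817.
Gain: Δc = 1.2817 − 1.2522 ≈ 0.0295.

Δc ≈ 0.0295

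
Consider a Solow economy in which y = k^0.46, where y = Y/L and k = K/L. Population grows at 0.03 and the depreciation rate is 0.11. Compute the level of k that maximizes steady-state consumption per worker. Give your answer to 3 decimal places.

k_gold ≈ 9.052

n + δ = 0.03 + 0.11 = 0.14.
At the golden rule the marginal product of capital equals n+δ: 0.46·k^(0.46−1) = 0.14. Solving, k_gold = (0.46/0.14)^(1/0.54) ≈ 9.0515.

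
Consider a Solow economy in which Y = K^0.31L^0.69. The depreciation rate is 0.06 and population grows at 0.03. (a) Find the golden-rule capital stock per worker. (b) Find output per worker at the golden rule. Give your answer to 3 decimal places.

Capital per worker breaks even when investment replaces (n + δ)·k; here n + δ = 0.09.
Setting f'(k) = n+δ gives 0.31·k^(0.31−1) = 0.09, hence k_gold = (0.31/0.09)^(1/0.69) ≈ 6.0039.
y_gold = 6.0039^0.31 ≈ 1.7431.

(a) k_gold ≈ 6.004; (b) y_gold ≈ 1.743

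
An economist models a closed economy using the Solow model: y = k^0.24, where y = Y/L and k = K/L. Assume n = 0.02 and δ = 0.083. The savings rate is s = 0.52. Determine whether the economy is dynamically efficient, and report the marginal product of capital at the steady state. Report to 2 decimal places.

dynamically inefficient; MPK ≈ 0.05

n + δ = 0.02 + 0.083 = 0.103.
Steady-state k*: s·k^0.24 = 0.103·k gives k* = (0.52/0.103)^(1/0.76) ≈ 8.4182.
MPK = 0.24·8.4182^(-0.76) ≈ 0.0475.
MPK < n+δ = 0.103, so the economy is dynamically inefficient (over-saving).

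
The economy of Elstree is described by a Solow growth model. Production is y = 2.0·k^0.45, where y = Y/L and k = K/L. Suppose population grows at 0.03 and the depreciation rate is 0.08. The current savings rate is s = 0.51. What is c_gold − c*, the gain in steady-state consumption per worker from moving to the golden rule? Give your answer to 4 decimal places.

Break-even investment rate: n + δ = 0.03 + 0.08 = 0.11.
Current steady state (s = 0.51): k* = (0.51·2.0/0.11)^(1/0.55) ≈ 57.3534, y* = 2.0·57.3534^0.45 ≈ 12.3703, c* = (1−0.51)·12.3703 ≈ 6.0615.
At the golden rule the marginal product of capital equals n+δ: 0.45·2.0·k^(0.45−1) = 0.11. Solving, k_gold = (0.45·2.0/0.11)^(1/0.55) ≈ 45.6801.
y_gold = 2.0·45.6801^0.45 ≈ 11.1662, c_gold = y_gold − 0.11·k_gold ≈ 6.1414.
Gain: Δc = 6.1414 − 6.0615 ≈ 0.0800.

Δc ≈ 0.0800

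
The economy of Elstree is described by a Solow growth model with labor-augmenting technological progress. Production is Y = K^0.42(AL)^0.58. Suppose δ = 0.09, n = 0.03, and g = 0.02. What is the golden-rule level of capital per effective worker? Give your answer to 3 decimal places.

k_gold ≈ 6.647

Capital per effective worker breaks even when investment replaces (n + g + δ)·k; here n + g + δ = 0.14.
Setting f'(k) = n+g+δ gives 0.42·k^(0.42−1) = 0.14, hence k_gold = (0.42/0.14)^(1/0.58) ≈ 6.6470.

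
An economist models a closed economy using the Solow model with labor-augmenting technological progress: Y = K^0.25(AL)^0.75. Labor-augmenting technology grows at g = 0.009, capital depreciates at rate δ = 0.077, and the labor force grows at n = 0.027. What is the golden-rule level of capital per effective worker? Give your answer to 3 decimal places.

The effective depreciation rate is n + g + δ = 0.027 + 0.009 + 0.077 = 0.113.
Golden rule sets MPK = n+g+δ: 0.25·k^(0.25−1) = 0.113, so k_gold = (0.25/0.113)^(1/0.75) ≈ 2.8828.

k_gold ≈ 2.883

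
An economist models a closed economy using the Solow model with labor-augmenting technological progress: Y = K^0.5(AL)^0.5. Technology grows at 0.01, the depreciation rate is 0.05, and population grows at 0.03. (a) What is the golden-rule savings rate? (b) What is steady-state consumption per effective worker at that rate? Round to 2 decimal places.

Break-even investment rate: n + g + δ = 0.03 + 0.01 + 0.05 = 0.09.
For Cobb-Douglas, s_gold equals capital's share: s_gold = 0.5.
At the golden rule the marginal product of capital equals n+g+δ: 0.5·k^(0.5−1) = 0.09. Solving, k_gold = (0.5/0.09)^(1/0.5) ≈ 30.8642.
y_gold = 30.8642^0.5 ≈ 5.5556; c_gold = (1−0.5)·y_gold ≈ 2.7778.

(a) s_gold = 0.50; (b) c_gold ≈ 2.78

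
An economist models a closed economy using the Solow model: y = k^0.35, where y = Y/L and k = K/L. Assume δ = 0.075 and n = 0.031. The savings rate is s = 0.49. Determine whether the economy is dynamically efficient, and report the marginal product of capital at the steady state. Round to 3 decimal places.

dynamically inefficient; MPK ≈ 0.076

Break-even investment rate: n + δ = 0.031 + 0.075 = 0.106.
Steady-state k*: s·k^0.35 = 0.106·k gives k* = (0.49/0.106)^(1/0.65) ≈ 10.5416.
MPK = 0.35·10.5416^(-0.65) ≈ 0.0757.
MPK < n+δ = 0.106, so the economy is dynamically inefficient (over-saving).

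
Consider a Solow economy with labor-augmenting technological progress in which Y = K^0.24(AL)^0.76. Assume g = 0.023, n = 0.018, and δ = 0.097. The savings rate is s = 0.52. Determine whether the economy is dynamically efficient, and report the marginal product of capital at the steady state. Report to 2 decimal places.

Capital per effective worker breaks even when investment replaces (n + g + δ)·k; here n + g + δ = 0.138.
Steady-state k*: s·k^0.24 = 0.138·k gives k* = (0.52/0.138)^(1/0.76) ≈ 5.7287.
MPK = 0.24·5.7287^(-0.76) ≈ 0.0637.
MPK < n+g+δ = 0.138, so the economy is dynamically inefficient (over-saving).

dynamically inefficient; MPK ≈ 0.06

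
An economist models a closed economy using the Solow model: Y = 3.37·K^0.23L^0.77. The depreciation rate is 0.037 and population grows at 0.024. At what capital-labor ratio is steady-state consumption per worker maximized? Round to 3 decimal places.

Capital per worker breaks even when investment replaces (n + δ)·k; here n + δ = 0.061.
At the golden rule the marginal product of capital equals n+δ: 0.23·3.37·k^(0.23−1) = 0.061. Solving, k_gold = (0.23·3.37/0.061)^(1/0.77) ≈ 27.1520.

k_gold ≈ 27.152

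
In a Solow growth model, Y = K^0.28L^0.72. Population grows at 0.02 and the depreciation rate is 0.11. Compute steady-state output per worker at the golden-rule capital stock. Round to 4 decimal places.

Break-even investment rate: n + δ = 0.02 + 0.11 = 0.13.
At the golden rule the marginal product of capital equals n+δ: 0.28·k^(0.28−1) = 0.13. Solving, k_gold = (0.28/0.13)^(1/0.72) ≈ 2.9027.
Output: y_gold = k_gold^0.28 = 2.9027^0.28 ≈ 1.3477.

y_gold ≈ 1.3477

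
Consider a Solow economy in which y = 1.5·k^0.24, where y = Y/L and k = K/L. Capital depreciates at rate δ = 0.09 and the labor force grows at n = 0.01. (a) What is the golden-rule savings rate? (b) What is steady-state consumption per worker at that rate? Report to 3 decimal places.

(a) s_gold = 0.240; (b) c_gold ≈ 1.708

n + δ = 0.01 + 0.09 = 0.1.
For Cobb-Douglas, s_gold equals capital's share: s_gold = 0.24.
Maximizing c = f(k) − (n+δ)·k gives f'(k) = n+δ, i.e. 0.24·1.5·k^(0.24−1) = 0.1, so k_gold = (0.24·1.5/0.1)^(1/0.76) ≈ 5.3948.
y_gold = 1.5·5.3948^0.24 ≈ 2.2478; c_gold = (1−0.24)·y_gold ≈ 1.7084.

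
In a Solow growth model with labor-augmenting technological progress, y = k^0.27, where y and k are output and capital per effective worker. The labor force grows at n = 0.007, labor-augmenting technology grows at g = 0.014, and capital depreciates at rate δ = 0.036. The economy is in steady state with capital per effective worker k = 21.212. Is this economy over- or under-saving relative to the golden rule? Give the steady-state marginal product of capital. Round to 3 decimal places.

Break-even investment rate: n + g + δ = 0.007 + 0.014 + 0.036 = 0.057.
MPK = 0.27·k^(0.27−1) = 0.27·21.212^(-0.73) ≈ 0.0290.
MPK < 0.057, so the economy is dynamically inefficient (over-saving).

over-saving; MPK ≈ 0.029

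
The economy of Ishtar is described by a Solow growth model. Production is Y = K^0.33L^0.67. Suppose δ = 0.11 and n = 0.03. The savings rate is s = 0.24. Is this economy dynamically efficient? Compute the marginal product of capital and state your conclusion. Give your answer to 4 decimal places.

n + δ = 0.03 + 0.11 = 0.14.
Steady-state k*: s·k^0.33 = 0.14·k gives k* = (0.24/0.14)^(1/0.67) ≈ 2.2355.
MPK = 0.33·2.2355^(-0.67) ≈ 0.1925.
MPK > n+δ = 0.14, so the economy is dynamically efficient (under-saving).

dynamically efficient; MPK ≈ 0.1925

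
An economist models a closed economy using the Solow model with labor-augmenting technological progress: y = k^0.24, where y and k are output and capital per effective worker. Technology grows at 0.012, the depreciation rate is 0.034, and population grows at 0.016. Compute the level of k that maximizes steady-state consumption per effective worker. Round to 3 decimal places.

k_gold ≈ 5.935

The effective depreciation rate is n + g + δ = 0.016 + 0.012 + 0.034 = 0.062.
Golden rule sets MPK = n+g+δ: 0.24·k^(0.24−1) = 0.062, so k_gold = (0.24/0.062)^(1/0.76) ≈ 5.9354.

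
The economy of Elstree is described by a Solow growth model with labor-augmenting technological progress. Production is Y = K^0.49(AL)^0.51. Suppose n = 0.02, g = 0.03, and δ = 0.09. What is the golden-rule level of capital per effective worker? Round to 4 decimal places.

k_gold ≈ 11.6627

n + g + δ = 0.02 + 0.03 + 0.09 = 0.14.
Setting f'(k) = n+g+δ gives 0.49·k^(0.49−1) = 0.14, hence k_gold = (0.49/0.14)^(1/0.51) ≈ 11.6627.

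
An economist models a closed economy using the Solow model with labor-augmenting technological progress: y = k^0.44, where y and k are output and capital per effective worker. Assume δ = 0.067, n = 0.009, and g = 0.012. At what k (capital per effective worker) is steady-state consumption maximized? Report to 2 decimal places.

Break-even investment rate: n + g + δ = 0.009 + 0.012 + 0.067 = 0.088.
At the golden rule the marginal product of capital equals n+g+δ: 0.44·k^(0.44−1) = 0.088. Solving, k_gold = (0.44/0.088)^(1/0.56) ≈ 17.7076.

k_gold ≈ 17.71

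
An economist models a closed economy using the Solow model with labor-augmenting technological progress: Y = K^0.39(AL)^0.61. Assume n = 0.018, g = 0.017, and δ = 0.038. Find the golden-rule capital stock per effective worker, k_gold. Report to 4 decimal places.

The effective depreciation rate is n + g + δ = 0.018 + 0.017 + 0.038 = 0.073.
Golden rule sets MPK = n+g+δ: 0.39·k^(0.39−1) = 0.073, so k_gold = (0.39/0.073)^(1/0.61) ≈ 15.5962.

k_gold ≈ 15.5962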